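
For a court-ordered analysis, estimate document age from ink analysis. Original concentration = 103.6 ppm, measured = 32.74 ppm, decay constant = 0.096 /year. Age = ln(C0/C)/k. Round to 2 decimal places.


Document age estimation:
C0/C = 103.6 / 32.74 = 3.164325
ln(C0/C) = 1.15194
t = 1.15194 / 0.096 = 12.00 years

12.00


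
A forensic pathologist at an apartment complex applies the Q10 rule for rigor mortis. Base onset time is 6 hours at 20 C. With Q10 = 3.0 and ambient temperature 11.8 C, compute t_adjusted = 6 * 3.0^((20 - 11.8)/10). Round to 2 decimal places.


Rigor mortis time adjustment:
Exponent = (T_ref - T_actual) / 10 = (20 - 11.8) / 10 = 0.82
Q10 factor = 3.0^0.82 = 2.46172
t_adjusted = 6 * 2.46172 = 14.77 hours

14.77


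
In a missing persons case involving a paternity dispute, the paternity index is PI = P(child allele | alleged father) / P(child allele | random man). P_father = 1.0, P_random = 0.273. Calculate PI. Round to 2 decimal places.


Paternity Index calculation:
PI = P(allele|father) / P(allele|random)
PI = 1.0 / 0.273
PI = 3.66

3.66


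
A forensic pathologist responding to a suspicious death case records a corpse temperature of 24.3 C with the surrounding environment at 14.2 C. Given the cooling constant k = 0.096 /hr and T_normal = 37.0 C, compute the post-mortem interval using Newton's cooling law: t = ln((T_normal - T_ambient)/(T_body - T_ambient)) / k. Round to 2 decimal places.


Using Newton's law of cooling:
t = ln((T_normal - T_ambient) / (T_body - T_ambient)) / k
T_normal - T_ambient = 22.8
T_body - T_ambient = 10.1
Ratio = 2.257426
ln(ratio) = 0.814225
t = 0.814225 / 0.096 = 8.48 hours

8.48


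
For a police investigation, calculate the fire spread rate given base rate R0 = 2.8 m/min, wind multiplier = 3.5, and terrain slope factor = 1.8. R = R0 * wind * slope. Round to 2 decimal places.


Fire spread rate calculation:
R = R0 * wind_factor * slope_factor
= 2.8 * 3.5 * 1.8
= 9.8 * 1.8
= 17.64 m/min

17.64


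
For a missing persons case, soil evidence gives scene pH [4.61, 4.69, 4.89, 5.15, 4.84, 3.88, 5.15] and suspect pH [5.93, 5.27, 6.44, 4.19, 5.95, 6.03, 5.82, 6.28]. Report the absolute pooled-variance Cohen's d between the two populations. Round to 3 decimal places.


Pooled-variance Cohen's d for soil pH comparison:
Scene mean = 33.21 / 7 = 4.744286
Suspect mean = 45.91 / 8 = 5.73875
Scene sample variance s_s^2 = 0.187929
Suspect sample variance s_c^2 = 0.510813
Pooled variance = ((n_s-1)*s_s^2 + (n_c-1)*s_c^2) / (n_s + n_c - 2) = 0.361789
Pooled SD = sqrt(0.361789) = 0.601489
Mean difference = -0.994464
|d| = |-0.994464| / 0.601489 = 1.653

1.653


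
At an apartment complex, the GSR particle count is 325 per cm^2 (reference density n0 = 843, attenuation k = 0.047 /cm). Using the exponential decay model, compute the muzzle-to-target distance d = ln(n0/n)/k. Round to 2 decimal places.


GSR distance calculation:
n0/n = 843 / 325 = 2.593846
ln(n0/n) = 0.953142
d = 0.953142 / 0.047 = 20.28 cm

20.28


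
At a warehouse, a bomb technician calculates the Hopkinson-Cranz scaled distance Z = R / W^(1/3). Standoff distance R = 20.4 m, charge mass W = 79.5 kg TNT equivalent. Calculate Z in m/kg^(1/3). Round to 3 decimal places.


Scaled distance calculation:
W^(1/3) = 79.5^(1/3) = 4.299874
Z = R / W^(1/3) = 20.4 / 4.299874
Z = 4.744 m/kg^(1/3)

4.744


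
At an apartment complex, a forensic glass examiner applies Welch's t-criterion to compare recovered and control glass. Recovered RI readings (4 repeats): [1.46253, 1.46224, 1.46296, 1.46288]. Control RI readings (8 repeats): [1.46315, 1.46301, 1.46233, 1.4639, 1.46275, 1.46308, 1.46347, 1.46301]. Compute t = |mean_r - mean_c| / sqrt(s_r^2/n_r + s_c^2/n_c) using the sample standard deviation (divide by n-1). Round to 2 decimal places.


Welch's t-criterion for glass RI comparison:
Recovered mean = sum / n_r = 5.85061 / 4 = 1.4626525
Control mean = sum / n_c = 11.7047 / 8 = 1.4630875
Recovered sample variance s_r^2 = 1.10492e-07
Control sample variance s_c^2 = 2.15736e-07
Welch SE (unpooled) = sqrt(s_r^2/n_r + s_c^2/n_c) = sqrt(2.76229e-08 + 2.6967e-08) = sqrt(5.45899e-08) = 0.000233645
|mean_r - mean_c| = 0.000435
t = 0.000435 / 0.000233645 = 1.86

1.86


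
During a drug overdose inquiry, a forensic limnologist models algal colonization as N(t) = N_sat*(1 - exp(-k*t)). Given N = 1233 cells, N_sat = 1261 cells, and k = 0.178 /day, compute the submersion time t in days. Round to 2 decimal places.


PMSI from diatom colonization curve:
N / N_sat = 1233 / 1261 = 0.977795
1 - N/N_sat = 0.022205
ln(1 - N/N_sat) = -3.807438
t = -ln(1 - N/N_sat) / k = -(-3.807438) / 0.178 = 21.39 days

21.39


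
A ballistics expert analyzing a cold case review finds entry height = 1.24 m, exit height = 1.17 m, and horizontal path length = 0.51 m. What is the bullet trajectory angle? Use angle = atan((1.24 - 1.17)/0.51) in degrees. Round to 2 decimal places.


Bullet trajectory angle:
Height difference = 1.24 - 1.17 = 0.07 m
angle = atan(0.07 / 0.51)
angle = atan(0.137255)
angle = 7.82 degrees

7.82


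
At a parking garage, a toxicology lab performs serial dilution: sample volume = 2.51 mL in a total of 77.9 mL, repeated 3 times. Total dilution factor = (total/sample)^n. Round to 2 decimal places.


Dilution factor calculation:
Single dilution = V_total / V_sample = 77.9 / 2.51 ≈ 31.035857
Number of dilutions = 3
Total DF = (77.9 / 2.51)^3 (full precision, rounded at the end) = 29894.49

29894.49


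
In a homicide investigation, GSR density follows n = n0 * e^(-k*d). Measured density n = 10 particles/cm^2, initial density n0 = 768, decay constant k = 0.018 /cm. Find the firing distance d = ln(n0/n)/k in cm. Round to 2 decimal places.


GSR distance calculation:
n0/n = 768 / 10 = 76.8
ln(n0/n) = 4.341205
d = 4.341205 / 0.018 = 241.18 cm

241.18


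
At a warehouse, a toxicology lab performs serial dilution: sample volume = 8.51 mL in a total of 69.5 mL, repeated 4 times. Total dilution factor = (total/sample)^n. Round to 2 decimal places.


Dilution factor calculation:
Single dilution = V_total / V_sample = 69.5 / 8.51 ≈ 8.166863
Number of dilutions = 4
Total DF = (69.5 / 8.51)^4 (full precision, rounded at the end) = 4448.58

4448.58


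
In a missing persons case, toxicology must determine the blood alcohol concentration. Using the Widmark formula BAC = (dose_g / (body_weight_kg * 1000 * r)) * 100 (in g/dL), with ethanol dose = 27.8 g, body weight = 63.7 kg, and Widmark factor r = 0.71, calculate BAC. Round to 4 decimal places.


Applying the Widmark formula:
BAC = (dose_g / (body_wt * 1000 * r)) * 100
Denominator = 63.7 * 1000 * 0.71 = 45227
BAC = (27.8 / 45227) * 100
BAC = 0.0615 g/dL

0.0615


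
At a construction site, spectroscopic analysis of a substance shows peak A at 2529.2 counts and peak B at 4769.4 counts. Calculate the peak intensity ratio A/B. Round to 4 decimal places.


Spectral peak ratio:
Peak A = 2529.2 counts
Peak B = 4769.4 counts
Ratio = 2529.2 / 4769.4 = 0.5303

0.5303


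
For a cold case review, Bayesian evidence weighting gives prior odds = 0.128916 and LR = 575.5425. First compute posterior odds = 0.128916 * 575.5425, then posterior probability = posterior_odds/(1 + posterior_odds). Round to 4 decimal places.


Bayesian evidence evaluation:
Posterior odds = prior_odds * LR = 0.128916 * 575.5425 = 74.19664
Posterior probability = posterior_odds / (1 + posterior_odds)
= 74.19664 / (1 + 74.19664)
= 74.19664 / 75.19664
= 0.9867

0.9867


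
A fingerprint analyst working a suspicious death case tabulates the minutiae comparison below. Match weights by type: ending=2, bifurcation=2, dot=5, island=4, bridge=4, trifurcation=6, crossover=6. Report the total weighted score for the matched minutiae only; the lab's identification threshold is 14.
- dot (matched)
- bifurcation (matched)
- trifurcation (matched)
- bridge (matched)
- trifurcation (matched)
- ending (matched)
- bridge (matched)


Weighted minutiae match score:
  dot: matched, +5 (running total 5)
  bifurcation: matched, +2 (running total 7)
  trifurcation: matched, +6 (running total 13)
  bridge: matched, +4 (running total 17)
  trifurcation: matched, +6 (running total 23)
  ending: matched, +2 (running total 25)
  bridge: matched, +4 (running total 29)
Total score = 29
Threshold = 14; verdict = identification

29


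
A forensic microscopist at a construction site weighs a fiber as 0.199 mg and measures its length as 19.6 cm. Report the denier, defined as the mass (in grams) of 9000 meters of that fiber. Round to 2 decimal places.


Denier calculation:
Mass in grams = 0.199 mg / 1000 = 0.000199 g
Length in meters = 19.6 cm / 100 = 0.196 m
Linear density = mass / length = 0.000199 / 0.196 = 0.00101531 g/m
Denier = (g/m) * 9000 = 0.00101531 * 9000 = 9.14

9.14


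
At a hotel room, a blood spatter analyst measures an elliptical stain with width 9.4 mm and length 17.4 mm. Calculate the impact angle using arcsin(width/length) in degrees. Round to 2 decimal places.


Blood spatter impact angle calculation:
width / length = 9.4 / 17.4 = 0.54023
angle = arcsin(0.54023)
angle = 32.70 degrees

32.70


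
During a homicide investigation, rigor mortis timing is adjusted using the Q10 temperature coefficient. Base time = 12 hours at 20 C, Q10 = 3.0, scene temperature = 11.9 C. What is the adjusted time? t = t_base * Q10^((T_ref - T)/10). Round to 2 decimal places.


Rigor mortis time adjustment:
Exponent = (T_ref - T_actual) / 10 = (20 - 11.9) / 10 = 0.81
Q10 factor = 3.0^0.81 = 2.43483
t_adjusted = 12 * 2.43483 = 29.22 hours

29.22


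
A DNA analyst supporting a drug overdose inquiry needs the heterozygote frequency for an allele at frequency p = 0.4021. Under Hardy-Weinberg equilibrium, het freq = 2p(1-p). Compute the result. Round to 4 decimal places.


Hardy-Weinberg heterozygote frequency:
q = 1 - p = 1 - 0.4021 = 0.5979
2pq = 2 * 0.4021 * 0.5979 = 0.4808

0.4808


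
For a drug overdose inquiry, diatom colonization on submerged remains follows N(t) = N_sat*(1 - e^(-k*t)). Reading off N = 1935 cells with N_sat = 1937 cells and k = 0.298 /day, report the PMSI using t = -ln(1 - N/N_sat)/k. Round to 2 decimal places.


PMSI from diatom colonization curve:
N / N_sat = 1935 / 1937 = 0.998967
1 - N/N_sat = 0.001033
ln(1 - N/N_sat) = -6.875288
t = -ln(1 - N/N_sat) / k = -(-6.875288) / 0.298 = 23.07 days

23.07


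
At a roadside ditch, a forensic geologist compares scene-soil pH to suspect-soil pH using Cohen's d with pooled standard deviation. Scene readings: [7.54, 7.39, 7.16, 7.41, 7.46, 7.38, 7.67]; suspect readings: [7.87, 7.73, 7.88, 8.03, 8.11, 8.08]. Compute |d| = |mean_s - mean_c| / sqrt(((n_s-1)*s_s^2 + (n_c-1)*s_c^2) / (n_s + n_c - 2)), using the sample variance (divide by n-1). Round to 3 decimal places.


Pooled-variance Cohen's d for soil pH comparison:
Scene mean = 52.01 / 7 = 7.43
Suspect mean = 47.7 / 6 = 7.95
Scene sample variance s_s^2 = 0.024667
Suspect sample variance s_c^2 = 0.02172
Pooled variance = ((n_s-1)*s_s^2 + (n_c-1)*s_c^2) / (n_s + n_c - 2) = 0.023327
Pooled SD = sqrt(0.023327) = 0.152732
Mean difference = -0.52
|d| = |-0.52| / 0.152732 = 3.405

3.405


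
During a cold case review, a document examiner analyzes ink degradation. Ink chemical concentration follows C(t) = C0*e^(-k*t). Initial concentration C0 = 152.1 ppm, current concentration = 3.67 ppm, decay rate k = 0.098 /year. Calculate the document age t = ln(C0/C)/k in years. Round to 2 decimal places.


Document age estimation:
C0/C = 152.1 / 3.67 = 41.444142
ln(C0/C) = 3.724347
t = 3.724347 / 0.098 = 38.00 years

38.00


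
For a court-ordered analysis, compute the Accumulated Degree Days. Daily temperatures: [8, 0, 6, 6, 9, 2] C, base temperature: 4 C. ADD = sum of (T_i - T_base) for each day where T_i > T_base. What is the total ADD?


Computing ADD day by day:
Day 1: max(0, 8 - 4) = 4
Day 2: max(0, 0 - 4) = 0
Day 3: max(0, 6 - 4) = 2
Day 4: max(0, 6 - 4) = 2
Day 5: max(0, 9 - 4) = 5
Day 6: max(0, 2 - 4) = 0
Total ADD = 13

13


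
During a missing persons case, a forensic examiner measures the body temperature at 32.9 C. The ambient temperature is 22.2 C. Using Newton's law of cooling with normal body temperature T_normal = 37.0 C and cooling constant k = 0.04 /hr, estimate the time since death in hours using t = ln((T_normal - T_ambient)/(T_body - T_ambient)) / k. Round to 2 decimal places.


Using Newton's law of cooling:
t = ln((T_normal - T_ambient) / (T_body - T_ambient)) / k
T_normal - T_ambient = 14.8
T_body - T_ambient = 10.7
Ratio = 1.383178
ln(ratio) = 0.324384
t = 0.324384 / 0.04 = 8.11 hours

8.11


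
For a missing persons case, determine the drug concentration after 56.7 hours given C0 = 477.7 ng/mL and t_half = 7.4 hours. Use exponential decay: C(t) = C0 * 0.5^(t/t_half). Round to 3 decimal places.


Drug concentration decay:
Number of half-lives = t / t_half = 56.7 / 7.4 = 7.662162
Decay factor = 0.5^7.662162 = 0.00493696
C(t) = 477.7 * 0.00493696 = 2.358 ng/mL

2.358


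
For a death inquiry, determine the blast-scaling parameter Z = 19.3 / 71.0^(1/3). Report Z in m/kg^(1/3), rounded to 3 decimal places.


Scaled distance calculation:
W^(1/3) = 71.0^(1/3) = 4.140818
Z = R / W^(1/3) = 19.3 / 4.140818
Z = 4.661 m/kg^(1/3)

4.661


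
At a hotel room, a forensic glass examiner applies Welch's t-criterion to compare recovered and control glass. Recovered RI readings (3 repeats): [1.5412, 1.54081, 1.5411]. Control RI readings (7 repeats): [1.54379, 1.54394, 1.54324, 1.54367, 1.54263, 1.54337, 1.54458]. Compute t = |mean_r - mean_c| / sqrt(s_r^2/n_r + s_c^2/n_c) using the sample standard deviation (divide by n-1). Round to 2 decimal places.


Welch's t-criterion for glass RI comparison:
Recovered mean = sum / n_r = 4.62311 / 3 = 1.5410367
Control mean = sum / n_c = 10.80522 / 7 = 1.5436029
Recovered sample variance s_r^2 = 4.10333e-08
Control sample variance s_c^2 = 3.7339e-07
Welch SE (unpooled) = sqrt(s_r^2/n_r + s_c^2/n_c) = sqrt(1.36778e-08 + 5.33415e-08) = sqrt(6.70193e-08) = 0.000258881
|mean_r - mean_c| = 0.00256619
t = 0.00256619 / 0.000258881 = 9.91

9.91


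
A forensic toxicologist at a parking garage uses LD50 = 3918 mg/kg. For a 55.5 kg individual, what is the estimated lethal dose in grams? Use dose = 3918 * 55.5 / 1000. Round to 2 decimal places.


Lethal dose calculation:
Lethal dose = LD50 * body_weight / 1000
= 3918 * 55.5 / 1000
= 217449 / 1000
= 217.45 g

217.45


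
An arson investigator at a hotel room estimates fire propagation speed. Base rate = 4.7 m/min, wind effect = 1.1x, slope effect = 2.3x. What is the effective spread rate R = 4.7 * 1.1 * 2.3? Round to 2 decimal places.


Fire spread rate calculation:
R = R0 * wind_factor * slope_factor
= 4.7 * 1.1 * 2.3
= 5.17 * 2.3
= 11.89 m/min

11.89


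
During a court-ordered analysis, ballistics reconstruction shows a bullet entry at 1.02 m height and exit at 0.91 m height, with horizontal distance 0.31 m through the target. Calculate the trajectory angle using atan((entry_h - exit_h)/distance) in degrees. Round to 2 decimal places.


Bullet trajectory angle:
Height difference = 1.02 - 0.91 = 0.11 m
angle = atan(0.11 / 0.31)
angle = atan(0.354839)
angle = 19.54 degrees

19.54


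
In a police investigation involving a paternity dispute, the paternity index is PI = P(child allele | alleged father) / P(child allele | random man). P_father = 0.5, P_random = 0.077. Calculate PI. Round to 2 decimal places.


Paternity Index calculation:
PI = P(allele|father) / P(allele|random)
PI = 0.5 / 0.077
PI = 6.49

6.49


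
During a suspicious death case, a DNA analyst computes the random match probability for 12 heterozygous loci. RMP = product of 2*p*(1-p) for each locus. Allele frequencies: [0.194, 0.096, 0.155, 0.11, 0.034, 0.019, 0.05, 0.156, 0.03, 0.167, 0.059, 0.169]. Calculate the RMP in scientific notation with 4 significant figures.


Computing RMP for 12 loci:
Locus 1: 2 * 0.194 * 0.806 = 0.312728
Locus 2: 2 * 0.096 * 0.904 = 0.173568
Locus 3: 2 * 0.155 * 0.845 = 0.26195
Locus 4: 2 * 0.11 * 0.89 = 0.1958
Locus 5: 2 * 0.034 * 0.966 = 0.065688
Locus 6: 2 * 0.019 * 0.981 = 0.037278
Locus 7: 2 * 0.05 * 0.95 = 0.095
Locus 8: 2 * 0.156 * 0.844 = 0.263328
Locus 9: 2 * 0.03 * 0.97 = 0.0582
Locus 10: 2 * 0.167 * 0.833 = 0.278222
Locus 11: 2 * 0.059 * 0.941 = 0.111038
Locus 12: 2 * 0.169 * 0.831 = 0.280878
RMP = 8.613e-11

8.613e-11


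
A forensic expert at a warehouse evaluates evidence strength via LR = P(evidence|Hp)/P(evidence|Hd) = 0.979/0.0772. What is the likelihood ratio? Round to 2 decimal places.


Likelihood ratio calculation:
LR = P(E|Hp) / P(E|Hd)
LR = 0.979 / 0.0772
LR = 12.68

12.68


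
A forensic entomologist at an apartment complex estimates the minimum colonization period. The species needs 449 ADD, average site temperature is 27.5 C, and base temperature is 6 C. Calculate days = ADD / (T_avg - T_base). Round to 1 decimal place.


Insect development time:
Effective temperature = avg_temp - T_base = 27.5 - 6 = 21.5 C
Days = ADD / effective_temp = 449 / 21.5 = 20.9 days

20.9


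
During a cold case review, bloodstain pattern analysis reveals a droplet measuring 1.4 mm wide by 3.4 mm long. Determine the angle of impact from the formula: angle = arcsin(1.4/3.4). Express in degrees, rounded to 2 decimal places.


Blood spatter impact angle calculation:
width / length = 1.4 / 3.4 = 0.411765
angle = arcsin(0.411765)
angle = 24.32 degrees

24.32


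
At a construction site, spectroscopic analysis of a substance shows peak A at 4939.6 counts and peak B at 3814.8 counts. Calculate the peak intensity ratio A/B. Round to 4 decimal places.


Spectral peak ratio:
Peak A = 4939.6 counts
Peak B = 3814.8 counts
Ratio = 4939.6 / 3814.8 = 1.2949

1.2949


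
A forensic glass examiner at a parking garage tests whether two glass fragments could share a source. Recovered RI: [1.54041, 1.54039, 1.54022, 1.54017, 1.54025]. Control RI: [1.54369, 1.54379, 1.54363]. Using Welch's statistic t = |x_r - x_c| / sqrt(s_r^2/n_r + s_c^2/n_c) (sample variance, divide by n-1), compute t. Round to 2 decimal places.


Welch's t-criterion for glass RI comparison:
Recovered mean = sum / n_r = 7.70144 / 5 = 1.540288
Control mean = sum / n_c = 4.63111 / 3 = 1.5437033
Recovered sample variance s_r^2 = 1.132e-08
Control sample variance s_c^2 = 6.53333e-09
Welch SE (unpooled) = sqrt(s_r^2/n_r + s_c^2/n_c) = sqrt(2.264e-09 + 2.17778e-09) = sqrt(4.44178e-09) = 6.66467e-05
|mean_r - mean_c| = 0.00341533
t = 0.00341533 / 6.66467e-05 = 51.25

51.25


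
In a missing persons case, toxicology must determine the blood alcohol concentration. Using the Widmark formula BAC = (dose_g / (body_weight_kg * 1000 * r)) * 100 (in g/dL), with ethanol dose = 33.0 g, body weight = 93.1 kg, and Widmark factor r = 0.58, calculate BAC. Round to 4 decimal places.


Applying the Widmark formula:
BAC = (dose_g / (body_wt * 1000 * r)) * 100
Denominator = 93.1 * 1000 * 0.58 = 53998
BAC = (33.0 / 53998) * 100
BAC = 0.0611 g/dL

0.0611


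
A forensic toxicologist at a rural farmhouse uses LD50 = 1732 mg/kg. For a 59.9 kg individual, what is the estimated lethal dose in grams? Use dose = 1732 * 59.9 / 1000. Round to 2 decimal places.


Lethal dose calculation:
Lethal dose = LD50 * body_weight / 1000
= 1732 * 59.9 / 1000
= 103746.8 / 1000
= 103.75 g

103.75


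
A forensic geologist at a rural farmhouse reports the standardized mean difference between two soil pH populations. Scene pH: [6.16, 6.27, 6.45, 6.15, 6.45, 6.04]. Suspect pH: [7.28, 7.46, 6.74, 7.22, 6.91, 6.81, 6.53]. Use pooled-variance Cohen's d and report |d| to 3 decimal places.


Pooled-variance Cohen's d for soil pH comparison:
Scene mean = 37.52 / 6 = 6.253333
Suspect mean = 48.95 / 7 = 6.992857
Scene sample variance s_s^2 = 0.028507
Suspect sample variance s_c^2 = 0.11179
Pooled variance = ((n_s-1)*s_s^2 + (n_c-1)*s_c^2) / (n_s + n_c - 2) = 0.073934
Pooled SD = sqrt(0.073934) = 0.271908
Mean difference = -0.739524
|d| = |-0.739524| / 0.271908 = 2.720

2.720


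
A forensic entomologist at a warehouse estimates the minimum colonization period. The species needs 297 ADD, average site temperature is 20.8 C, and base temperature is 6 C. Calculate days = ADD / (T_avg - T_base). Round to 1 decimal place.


Insect development time:
Effective temperature = avg_temp - T_base = 20.8 - 6 = 14.8 C
Days = ADD / effective_temp = 297 / 14.8 = 20.1 days

20.1


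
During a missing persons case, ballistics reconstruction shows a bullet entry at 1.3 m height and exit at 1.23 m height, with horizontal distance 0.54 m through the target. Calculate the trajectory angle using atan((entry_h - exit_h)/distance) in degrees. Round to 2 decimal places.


Bullet trajectory angle:
Height difference = 1.3 - 1.23 = 0.07 m
angle = atan(0.07 / 0.54)
angle = atan(0.12963)
angle = 7.39 degrees

7.39


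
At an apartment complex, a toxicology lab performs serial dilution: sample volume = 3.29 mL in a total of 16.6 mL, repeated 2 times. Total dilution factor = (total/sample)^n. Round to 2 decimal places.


Dilution factor calculation:
Single dilution = V_total / V_sample = 16.6 / 3.29 ≈ 5.045593
Number of dilutions = 2
Total DF = (16.6 / 3.29)^2 (full precision, rounded at the end) = 25.46

25.46


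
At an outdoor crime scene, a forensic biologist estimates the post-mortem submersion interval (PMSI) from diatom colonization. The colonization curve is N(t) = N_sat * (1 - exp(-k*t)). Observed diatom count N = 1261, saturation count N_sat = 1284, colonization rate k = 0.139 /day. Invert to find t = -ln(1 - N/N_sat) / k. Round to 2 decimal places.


PMSI from diatom colonization curve:
N / N_sat = 1261 / 1284 = 0.982087
1 - N/N_sat = 0.017913
ln(1 - N/N_sat) = -4.022229
t = -ln(1 - N/N_sat) / k = -(-4.022229) / 0.139 = 28.94 days

28.94


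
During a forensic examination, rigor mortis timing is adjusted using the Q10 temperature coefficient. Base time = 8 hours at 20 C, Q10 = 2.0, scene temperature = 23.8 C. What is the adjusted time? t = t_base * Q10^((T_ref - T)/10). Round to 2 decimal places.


Rigor mortis time adjustment:
Exponent = (T_ref - T_actual) / 10 = (20 - 23.8) / 10 = -0.38
Q10 factor = 2.0^-0.38 = 0.76844
t_adjusted = 8 * 0.76844 = 6.15 hours

6.15


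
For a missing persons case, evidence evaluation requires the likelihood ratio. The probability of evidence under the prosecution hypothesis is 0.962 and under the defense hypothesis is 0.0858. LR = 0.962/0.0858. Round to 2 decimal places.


Likelihood ratio calculation:
LR = P(E|Hp) / P(E|Hd)
LR = 0.962 / 0.0858
LR = 11.21

11.21


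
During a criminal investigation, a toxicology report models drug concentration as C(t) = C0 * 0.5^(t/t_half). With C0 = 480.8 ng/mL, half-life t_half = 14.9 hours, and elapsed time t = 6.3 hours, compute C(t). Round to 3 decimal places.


Drug concentration decay:
Number of half-lives = t / t_half = 6.3 / 14.9 = 0.422819
Decay factor = 0.5^0.422819 = 0.7459656
C(t) = 480.8 * 0.7459656 = 358.660 ng/mL

358.660


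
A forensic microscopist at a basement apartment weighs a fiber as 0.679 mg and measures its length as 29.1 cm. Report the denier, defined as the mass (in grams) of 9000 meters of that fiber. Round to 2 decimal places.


Denier calculation:
Mass in grams = 0.679 mg / 1000 = 0.000679 g
Length in meters = 29.1 cm / 100 = 0.291 m
Linear density = mass / length = 0.000679 / 0.291 = 0.00233333 g/m
Denier = (g/m) * 9000 = 0.00233333 * 9000 = 21.00

21.00


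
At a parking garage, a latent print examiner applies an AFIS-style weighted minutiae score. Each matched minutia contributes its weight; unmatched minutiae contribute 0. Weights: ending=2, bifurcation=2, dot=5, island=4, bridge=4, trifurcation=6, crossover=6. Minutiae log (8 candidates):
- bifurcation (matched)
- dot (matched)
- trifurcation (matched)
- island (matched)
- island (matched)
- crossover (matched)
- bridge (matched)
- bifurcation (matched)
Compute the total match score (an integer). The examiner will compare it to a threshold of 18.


Weighted minutiae match score:
  bifurcation: matched, +2 (running total 2)
  dot: matched, +5 (running total 7)
  trifurcation: matched, +6 (running total 13)
  island: matched, +4 (running total 17)
  island: matched, +4 (running total 21)
  crossover: matched, +6 (running total 27)
  bridge: matched, +4 (running total 31)
  bifurcation: matched, +2 (running total 33)
Total score = 33
Threshold = 18; verdict = identification

33


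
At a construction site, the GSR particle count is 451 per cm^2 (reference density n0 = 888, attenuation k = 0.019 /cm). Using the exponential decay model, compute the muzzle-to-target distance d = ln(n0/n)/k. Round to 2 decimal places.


GSR distance calculation:
n0/n = 888 / 451 = 1.968958
ln(n0/n) = 0.677504
d = 0.677504 / 0.019 = 35.66 cm

35.66


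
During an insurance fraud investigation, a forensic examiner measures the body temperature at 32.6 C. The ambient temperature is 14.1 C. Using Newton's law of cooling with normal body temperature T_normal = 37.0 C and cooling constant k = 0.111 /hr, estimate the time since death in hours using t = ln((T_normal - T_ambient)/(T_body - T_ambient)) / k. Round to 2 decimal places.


Using Newton's law of cooling:
t = ln((T_normal - T_ambient) / (T_body - T_ambient)) / k
T_normal - T_ambient = 22.9
T_body - T_ambient = 18.5
Ratio = 1.237838
ln(ratio) = 0.213366
t = 0.213366 / 0.111 = 1.92 hours

1.92


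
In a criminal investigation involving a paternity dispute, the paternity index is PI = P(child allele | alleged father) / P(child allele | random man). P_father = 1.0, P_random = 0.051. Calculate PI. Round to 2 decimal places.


Paternity Index calculation:
PI = P(allele|father) / P(allele|random)
PI = 1.0 / 0.051
PI = 19.61

19.61


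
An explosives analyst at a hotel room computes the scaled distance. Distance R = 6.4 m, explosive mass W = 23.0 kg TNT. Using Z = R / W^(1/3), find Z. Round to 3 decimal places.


Scaled distance calculation:
W^(1/3) = 23.0^(1/3) = 2.843867
Z = R / W^(1/3) = 6.4 / 2.843867
Z = 2.250 m/kg^(1/3)

2.250


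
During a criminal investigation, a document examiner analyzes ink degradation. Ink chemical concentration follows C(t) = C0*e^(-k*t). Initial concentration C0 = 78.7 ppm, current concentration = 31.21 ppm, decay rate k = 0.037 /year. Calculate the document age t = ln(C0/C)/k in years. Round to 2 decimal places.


Document age estimation:
C0/C = 78.7 / 31.21 = 2.521628
ln(C0/C) = 0.924905
t = 0.924905 / 0.037 = 25.00 years

25.00


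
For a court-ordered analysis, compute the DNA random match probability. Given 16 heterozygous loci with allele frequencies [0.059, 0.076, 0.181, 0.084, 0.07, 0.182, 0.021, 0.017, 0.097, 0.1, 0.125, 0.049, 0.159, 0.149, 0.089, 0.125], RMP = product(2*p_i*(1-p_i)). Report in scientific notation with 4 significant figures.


Computing RMP for 16 loci:
Locus 1: 2 * 0.059 * 0.941 = 0.111038
Locus 2: 2 * 0.076 * 0.924 = 0.140448
Locus 3: 2 * 0.181 * 0.819 = 0.296478
Locus 4: 2 * 0.084 * 0.916 = 0.153888
Locus 5: 2 * 0.07 * 0.93 = 0.1302
Locus 6: 2 * 0.182 * 0.818 = 0.297752
Locus 7: 2 * 0.021 * 0.979 = 0.041118
Locus 8: 2 * 0.017 * 0.983 = 0.033422
Locus 9: 2 * 0.097 * 0.903 = 0.175182
Locus 10: 2 * 0.1 * 0.9 = 0.18
Locus 11: 2 * 0.125 * 0.875 = 0.21875
Locus 12: 2 * 0.049 * 0.951 = 0.093198
Locus 13: 2 * 0.159 * 0.841 = 0.267438
Locus 14: 2 * 0.149 * 0.851 = 0.253598
Locus 15: 2 * 0.089 * 0.911 = 0.162158
Locus 16: 2 * 0.125 * 0.875 = 0.21875
RMP = 5.863e-14

5.863e-14


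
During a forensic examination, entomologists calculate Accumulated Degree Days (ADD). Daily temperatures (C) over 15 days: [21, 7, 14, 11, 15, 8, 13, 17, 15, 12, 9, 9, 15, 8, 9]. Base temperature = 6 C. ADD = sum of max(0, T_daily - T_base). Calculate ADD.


Computing ADD day by day:
Day 1: max(0, 21 - 6) = 15
Day 2: max(0, 7 - 6) = 1
Day 3: max(0, 14 - 6) = 8
Day 4: max(0, 11 - 6) = 5
Day 5: max(0, 15 - 6) = 9
Day 6: max(0, 8 - 6) = 2
Day 7: max(0, 13 - 6) = 7
Day 8: max(0, 17 - 6) = 11
Day 9: max(0, 15 - 6) = 9
Day 10: max(0, 12 - 6) = 6
Day 11: max(0, 9 - 6) = 3
Day 12: max(0, 9 - 6) = 3
Day 13: max(0, 15 - 6) = 9
Day 14: max(0, 8 - 6) = 2
Day 15: max(0, 9 - 6) = 3
Total ADD = 93

93


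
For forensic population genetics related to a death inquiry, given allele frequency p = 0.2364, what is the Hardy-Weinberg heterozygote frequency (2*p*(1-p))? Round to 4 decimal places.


Hardy-Weinberg heterozygote frequency:
q = 1 - p = 1 - 0.2364 = 0.7636
2pq = 2 * 0.2364 * 0.7636 = 0.3610

0.3610


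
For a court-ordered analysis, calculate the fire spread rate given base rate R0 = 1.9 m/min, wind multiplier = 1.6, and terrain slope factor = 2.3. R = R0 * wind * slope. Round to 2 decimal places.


Fire spread rate calculation:
R = R0 * wind_factor * slope_factor
= 1.9 * 1.6 * 2.3
= 3.04 * 2.3
= 6.99 m/min

6.99


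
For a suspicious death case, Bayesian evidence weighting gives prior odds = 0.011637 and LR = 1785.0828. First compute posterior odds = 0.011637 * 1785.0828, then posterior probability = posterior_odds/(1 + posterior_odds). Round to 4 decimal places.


Bayesian evidence evaluation:
Posterior odds = prior_odds * LR = 0.011637 * 1785.0828 = 20.77301
Posterior probability = posterior_odds / (1 + posterior_odds)
= 20.77301 / (1 + 20.77301)
= 20.77301 / 21.77301
= 0.9541

0.9541


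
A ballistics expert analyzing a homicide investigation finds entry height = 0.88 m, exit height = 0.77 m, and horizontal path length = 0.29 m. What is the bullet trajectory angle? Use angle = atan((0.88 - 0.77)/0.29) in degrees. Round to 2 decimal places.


Bullet trajectory angle:
Height difference = 0.88 - 0.77 = 0.11 m
angle = atan(0.11 / 0.29)
angle = atan(0.37931)
angle = 20.77 degrees

20.77


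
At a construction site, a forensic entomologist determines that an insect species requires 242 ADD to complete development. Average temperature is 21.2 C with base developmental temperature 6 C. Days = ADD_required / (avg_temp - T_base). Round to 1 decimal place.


Insect development time:
Effective temperature = avg_temp - T_base = 21.2 - 6 = 15.2 C
Days = ADD / effective_temp = 242 / 15.2 = 15.9 days

15.9


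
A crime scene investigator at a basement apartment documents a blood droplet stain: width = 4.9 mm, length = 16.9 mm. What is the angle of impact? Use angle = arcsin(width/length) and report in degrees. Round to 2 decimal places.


Blood spatter impact angle calculation:
width / length = 4.9 / 16.9 = 0.289941
angle = arcsin(0.289941)
angle = 16.85 degrees

16.85


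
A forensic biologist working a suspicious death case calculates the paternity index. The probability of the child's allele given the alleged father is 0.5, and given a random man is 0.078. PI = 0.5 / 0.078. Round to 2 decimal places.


Paternity Index calculation:
PI = P(allele|father) / P(allele|random)
PI = 0.5 / 0.078
PI = 6.41

6.41


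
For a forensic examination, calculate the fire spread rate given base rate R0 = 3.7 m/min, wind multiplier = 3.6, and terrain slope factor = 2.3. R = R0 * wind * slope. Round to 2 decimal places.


Fire spread rate calculation:
R = R0 * wind_factor * slope_factor
= 3.7 * 3.6 * 2.3
= 13.32 * 2.3
= 30.64 m/min

30.64


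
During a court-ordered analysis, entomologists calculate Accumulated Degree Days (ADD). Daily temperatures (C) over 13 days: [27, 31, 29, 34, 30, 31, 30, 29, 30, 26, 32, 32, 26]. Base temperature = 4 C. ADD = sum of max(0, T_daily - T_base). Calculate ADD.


Computing ADD day by day:
Day 1: max(0, 27 - 4) = 23
Day 2: max(0, 31 - 4) = 27
Day 3: max(0, 29 - 4) = 25
Day 4: max(0, 34 - 4) = 30
Day 5: max(0, 30 - 4) = 26
Day 6: max(0, 31 - 4) = 27
Day 7: max(0, 30 - 4) = 26
Day 8: max(0, 29 - 4) = 25
Day 9: max(0, 30 - 4) = 26
Day 10: max(0, 26 - 4) = 22
Day 11: max(0, 32 - 4) = 28
Day 12: max(0, 32 - 4) = 28
Day 13: max(0, 26 - 4) = 22
Total ADD = 335

335


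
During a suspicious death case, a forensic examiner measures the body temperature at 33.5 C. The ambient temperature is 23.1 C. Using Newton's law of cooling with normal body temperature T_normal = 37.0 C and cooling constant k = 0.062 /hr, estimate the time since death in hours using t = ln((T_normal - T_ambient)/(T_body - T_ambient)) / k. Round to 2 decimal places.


Using Newton's law of cooling:
t = ln((T_normal - T_ambient) / (T_body - T_ambient)) / k
T_normal - T_ambient = 13.9
T_body - T_ambient = 10.4
Ratio = 1.336538
ln(ratio) = 0.290083
t = 0.290083 / 0.062 = 4.68 hours

4.68


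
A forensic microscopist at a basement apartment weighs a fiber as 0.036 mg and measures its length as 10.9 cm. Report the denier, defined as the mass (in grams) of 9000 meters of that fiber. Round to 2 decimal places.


Denier calculation:
Mass in grams = 0.036 mg / 1000 = 0.000036 g
Length in meters = 10.9 cm / 100 = 0.109 m
Linear density = mass / length = 0.000036 / 0.109 = 0.00033028 g/m
Denier = (g/m) * 9000 = 0.00033028 * 9000 = 2.97

2.97


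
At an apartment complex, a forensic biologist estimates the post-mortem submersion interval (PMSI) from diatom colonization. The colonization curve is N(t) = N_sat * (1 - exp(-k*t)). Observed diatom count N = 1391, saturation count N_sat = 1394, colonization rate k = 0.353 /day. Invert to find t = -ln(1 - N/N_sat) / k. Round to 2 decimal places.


PMSI from diatom colonization curve:
N / N_sat = 1391 / 1394 = 0.997848
1 - N/N_sat = 0.002152
ln(1 - N/N_sat) = -6.141358
t = -ln(1 - N/N_sat) / k = -(-6.141358) / 0.353 = 17.40 days

17.40


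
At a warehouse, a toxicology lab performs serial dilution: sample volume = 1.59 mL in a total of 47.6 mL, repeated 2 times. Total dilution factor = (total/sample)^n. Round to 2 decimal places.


Dilution factor calculation:
Single dilution = V_total / V_sample = 47.6 / 1.59 ≈ 29.937107
Number of dilutions = 2
Total DF = (47.6 / 1.59)^2 (full precision, rounded at the end) = 896.23

896.23


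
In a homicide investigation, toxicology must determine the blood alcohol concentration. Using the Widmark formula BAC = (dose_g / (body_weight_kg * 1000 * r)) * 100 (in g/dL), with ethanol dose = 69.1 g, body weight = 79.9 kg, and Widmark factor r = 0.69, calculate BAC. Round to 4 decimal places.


Applying the Widmark formula:
BAC = (dose_g / (body_wt * 1000 * r)) * 100
Denominator = 79.9 * 1000 * 0.69 = 55131
BAC = (69.1 / 55131) * 100
BAC = 0.1253 g/dL

0.1253


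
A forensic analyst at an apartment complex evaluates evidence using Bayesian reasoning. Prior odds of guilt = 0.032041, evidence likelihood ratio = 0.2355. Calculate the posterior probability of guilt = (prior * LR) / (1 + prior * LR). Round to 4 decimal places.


Bayesian evidence evaluation:
Posterior odds = prior_odds * LR = 0.032041 * 0.2355 = 0.007545655
Posterior probability = posterior_odds / (1 + posterior_odds)
= 0.007545655 / (1 + 0.007545655)
= 0.007545655 / 1.007545655
= 0.0075

0.0075


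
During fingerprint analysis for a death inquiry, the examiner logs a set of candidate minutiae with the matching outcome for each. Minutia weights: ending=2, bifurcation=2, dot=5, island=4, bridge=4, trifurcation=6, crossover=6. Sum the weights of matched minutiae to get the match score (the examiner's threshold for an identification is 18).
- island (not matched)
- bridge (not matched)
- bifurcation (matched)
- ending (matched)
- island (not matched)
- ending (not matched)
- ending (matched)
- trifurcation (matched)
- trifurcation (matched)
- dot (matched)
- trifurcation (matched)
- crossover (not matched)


Weighted minutiae match score:
  island: not matched, +0
  bridge: not matched, +0
  bifurcation: matched, +2 (running total 2)
  ending: matched, +2 (running total 4)
  island: not matched, +0
  ending: not matched, +0
  ending: matched, +2 (running total 6)
  trifurcation: matched, +6 (running total 12)
  trifurcation: matched, +6 (running total 18)
  dot: matched, +5 (running total 23)
  trifurcation: matched, +6 (running total 29)
  crossover: not matched, +0
Total score = 29
Threshold = 18; verdict = identification

29


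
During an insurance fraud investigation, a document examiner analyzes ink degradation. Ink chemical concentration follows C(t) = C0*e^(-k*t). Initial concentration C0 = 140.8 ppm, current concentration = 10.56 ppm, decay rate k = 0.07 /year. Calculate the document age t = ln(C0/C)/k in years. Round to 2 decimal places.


Document age estimation:
C0/C = 140.8 / 10.56 = 13.333333
ln(C0/C) = 2.590267
t = 2.590267 / 0.07 = 37.00 years

37.00


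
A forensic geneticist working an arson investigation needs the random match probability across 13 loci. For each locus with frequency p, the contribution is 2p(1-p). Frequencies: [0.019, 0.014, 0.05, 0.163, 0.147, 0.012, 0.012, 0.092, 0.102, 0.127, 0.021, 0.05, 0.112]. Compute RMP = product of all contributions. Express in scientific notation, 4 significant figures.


Computing RMP for 13 loci:
Locus 1: 2 * 0.019 * 0.981 = 0.037278
Locus 2: 2 * 0.014 * 0.986 = 0.027608
Locus 3: 2 * 0.05 * 0.95 = 0.095
Locus 4: 2 * 0.163 * 0.837 = 0.272862
Locus 5: 2 * 0.147 * 0.853 = 0.250782
Locus 6: 2 * 0.012 * 0.988 = 0.023712
Locus 7: 2 * 0.012 * 0.988 = 0.023712
Locus 8: 2 * 0.092 * 0.908 = 0.167072
Locus 9: 2 * 0.102 * 0.898 = 0.183192
Locus 10: 2 * 0.127 * 0.873 = 0.221742
Locus 11: 2 * 0.021 * 0.979 = 0.041118
Locus 12: 2 * 0.05 * 0.95 = 0.095
Locus 13: 2 * 0.112 * 0.888 = 0.198912
RMP = 1.984e-14

1.984e-14


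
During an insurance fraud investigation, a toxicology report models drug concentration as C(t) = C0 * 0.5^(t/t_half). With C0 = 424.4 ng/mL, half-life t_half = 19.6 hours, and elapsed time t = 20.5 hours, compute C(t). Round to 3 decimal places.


Drug concentration decay:
Number of half-lives = t / t_half = 20.5 / 19.6 = 1.045918
Decay factor = 0.5^1.045918 = 0.48433662
C(t) = 424.4 * 0.48433662 = 205.552 ng/mL

205.552


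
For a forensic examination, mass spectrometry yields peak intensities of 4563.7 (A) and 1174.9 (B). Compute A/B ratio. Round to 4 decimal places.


Spectral peak ratio:
Peak A = 4563.7 counts
Peak B = 1174.9 counts
Ratio = 4563.7 / 1174.9 = 3.8843

3.8843


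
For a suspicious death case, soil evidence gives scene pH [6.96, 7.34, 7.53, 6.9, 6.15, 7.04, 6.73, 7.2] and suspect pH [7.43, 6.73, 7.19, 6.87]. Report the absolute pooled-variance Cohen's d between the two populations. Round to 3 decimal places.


Pooled-variance Cohen's d for soil pH comparison:
Scene mean = 55.85 / 8 = 6.98125
Suspect mean = 28.22 / 4 = 7.055
Scene sample variance s_s^2 = 0.17747
Suspect sample variance s_c^2 = 0.099567
Pooled variance = ((n_s-1)*s_s^2 + (n_c-1)*s_c^2) / (n_s + n_c - 2) = 0.154099
Pooled SD = sqrt(0.154099) = 0.392554
Mean difference = -0.07375
|d| = |-0.07375| / 0.392554 = 0.188

0.188


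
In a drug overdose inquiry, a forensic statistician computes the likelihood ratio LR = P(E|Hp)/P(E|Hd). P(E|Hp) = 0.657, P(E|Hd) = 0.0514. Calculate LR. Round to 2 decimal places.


Likelihood ratio calculation:
LR = P(E|Hp) / P(E|Hd)
LR = 0.657 / 0.0514
LR = 12.78

12.78


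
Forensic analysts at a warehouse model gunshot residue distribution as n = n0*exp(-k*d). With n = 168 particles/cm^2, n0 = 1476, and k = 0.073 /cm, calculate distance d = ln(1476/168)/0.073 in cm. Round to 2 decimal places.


GSR distance calculation:
n0/n = 1476 / 168 = 8.785714
ln(n0/n) = 2.173127
d = 2.173127 / 0.073 = 29.77 cm

29.77


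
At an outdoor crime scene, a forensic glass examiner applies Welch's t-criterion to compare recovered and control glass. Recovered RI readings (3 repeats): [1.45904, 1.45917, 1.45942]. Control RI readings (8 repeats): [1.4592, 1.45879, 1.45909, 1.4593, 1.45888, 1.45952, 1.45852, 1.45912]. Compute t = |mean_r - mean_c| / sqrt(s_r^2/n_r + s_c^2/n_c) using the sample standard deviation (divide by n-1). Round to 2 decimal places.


Welch's t-criterion for glass RI comparison:
Recovered mean = sum / n_r = 4.37763 / 3 = 1.45921
Control mean = sum / n_c = 11.67242 / 8 = 1.4590525
Recovered sample variance s_r^2 = 3.73e-08
Control sample variance s_c^2 = 9.85357e-08
Welch SE (unpooled) = sqrt(s_r^2/n_r + s_c^2/n_c) = sqrt(1.24333e-08 + 1.2317e-08) = sqrt(2.47503e-08) = 0.000157322
|mean_r - mean_c| = 0.0001575
t = 0.0001575 / 0.000157322 = 1.00

1.00
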